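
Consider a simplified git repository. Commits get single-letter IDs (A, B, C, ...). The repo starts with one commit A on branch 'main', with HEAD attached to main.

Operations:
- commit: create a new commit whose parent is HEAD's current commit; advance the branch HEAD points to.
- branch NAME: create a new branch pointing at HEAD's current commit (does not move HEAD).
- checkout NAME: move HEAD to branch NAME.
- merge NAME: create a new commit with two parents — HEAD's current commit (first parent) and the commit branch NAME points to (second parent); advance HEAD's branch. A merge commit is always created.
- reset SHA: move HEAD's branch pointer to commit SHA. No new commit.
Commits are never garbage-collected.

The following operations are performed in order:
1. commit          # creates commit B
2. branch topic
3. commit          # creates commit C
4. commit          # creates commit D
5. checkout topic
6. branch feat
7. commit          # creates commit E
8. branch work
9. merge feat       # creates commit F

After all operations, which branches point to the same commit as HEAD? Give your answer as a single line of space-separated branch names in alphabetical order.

After op 1 (commit): HEAD=main@B [main=B]
After op 2 (branch): HEAD=main@B [main=B topic=B]
After op 3 (commit): HEAD=main@C [main=C topic=B]
After op 4 (commit): HEAD=main@D [main=D topic=B]
After op 5 (checkout): HEAD=topic@B [main=D topic=B]
After op 6 (branch): HEAD=topic@B [feat=B main=D topic=B]
After op 7 (commit): HEAD=topic@E [feat=B main=D topic=E]
After op 8 (branch): HEAD=topic@E [feat=B main=D topic=E work=E]
After op 9 (merge): HEAD=topic@F [feat=B main=D topic=F work=E]

Answer: topic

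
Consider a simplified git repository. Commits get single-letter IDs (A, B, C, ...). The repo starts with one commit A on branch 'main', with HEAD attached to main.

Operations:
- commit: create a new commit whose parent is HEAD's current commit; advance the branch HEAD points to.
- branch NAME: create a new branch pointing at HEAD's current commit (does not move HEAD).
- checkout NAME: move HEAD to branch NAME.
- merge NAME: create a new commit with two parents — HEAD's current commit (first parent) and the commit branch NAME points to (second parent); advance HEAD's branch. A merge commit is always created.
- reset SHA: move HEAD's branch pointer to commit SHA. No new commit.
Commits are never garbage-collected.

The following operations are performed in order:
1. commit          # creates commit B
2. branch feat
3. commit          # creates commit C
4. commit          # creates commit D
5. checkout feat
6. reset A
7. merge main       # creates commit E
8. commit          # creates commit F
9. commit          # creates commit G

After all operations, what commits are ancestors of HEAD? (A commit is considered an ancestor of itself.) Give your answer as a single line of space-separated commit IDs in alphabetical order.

After op 1 (commit): HEAD=main@B [main=B]
After op 2 (branch): HEAD=main@B [feat=B main=B]
After op 3 (commit): HEAD=main@C [feat=B main=C]
After op 4 (commit): HEAD=main@D [feat=B main=D]
After op 5 (checkout): HEAD=feat@B [feat=B main=D]
After op 6 (reset): HEAD=feat@A [feat=A main=D]
After op 7 (merge): HEAD=feat@E [feat=E main=D]
After op 8 (commit): HEAD=feat@F [feat=F main=D]
After op 9 (commit): HEAD=feat@G [feat=G main=D]

Answer: A B C D E F G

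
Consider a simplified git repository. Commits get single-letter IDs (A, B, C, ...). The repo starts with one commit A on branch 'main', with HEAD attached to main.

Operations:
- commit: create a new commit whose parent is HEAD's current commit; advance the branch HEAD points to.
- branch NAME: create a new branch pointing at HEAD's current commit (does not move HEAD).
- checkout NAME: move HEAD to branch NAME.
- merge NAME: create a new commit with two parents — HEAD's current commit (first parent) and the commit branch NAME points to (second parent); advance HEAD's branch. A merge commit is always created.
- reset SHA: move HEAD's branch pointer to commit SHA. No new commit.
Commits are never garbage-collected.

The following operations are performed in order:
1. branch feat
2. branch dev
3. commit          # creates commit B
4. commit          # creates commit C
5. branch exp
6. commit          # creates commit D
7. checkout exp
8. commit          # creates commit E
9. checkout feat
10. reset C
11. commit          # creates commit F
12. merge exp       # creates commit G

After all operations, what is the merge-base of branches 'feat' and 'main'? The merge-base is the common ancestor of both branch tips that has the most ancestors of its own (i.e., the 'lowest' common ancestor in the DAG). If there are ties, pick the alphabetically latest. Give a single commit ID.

Answer: C

Derivation:
After op 1 (branch): HEAD=main@A [feat=A main=A]
After op 2 (branch): HEAD=main@A [dev=A feat=A main=A]
After op 3 (commit): HEAD=main@B [dev=A feat=A main=B]
After op 4 (commit): HEAD=main@C [dev=A feat=A main=C]
After op 5 (branch): HEAD=main@C [dev=A exp=C feat=A main=C]
After op 6 (commit): HEAD=main@D [dev=A exp=C feat=A main=D]
After op 7 (checkout): HEAD=exp@C [dev=A exp=C feat=A main=D]
After op 8 (commit): HEAD=exp@E [dev=A exp=E feat=A main=D]
After op 9 (checkout): HEAD=feat@A [dev=A exp=E feat=A main=D]
After op 10 (reset): HEAD=feat@C [dev=A exp=E feat=C main=D]
After op 11 (commit): HEAD=feat@F [dev=A exp=E feat=F main=D]
After op 12 (merge): HEAD=feat@G [dev=A exp=E feat=G main=D]
ancestors(feat=G): ['A', 'B', 'C', 'E', 'F', 'G']
ancestors(main=D): ['A', 'B', 'C', 'D']
common: ['A', 'B', 'C']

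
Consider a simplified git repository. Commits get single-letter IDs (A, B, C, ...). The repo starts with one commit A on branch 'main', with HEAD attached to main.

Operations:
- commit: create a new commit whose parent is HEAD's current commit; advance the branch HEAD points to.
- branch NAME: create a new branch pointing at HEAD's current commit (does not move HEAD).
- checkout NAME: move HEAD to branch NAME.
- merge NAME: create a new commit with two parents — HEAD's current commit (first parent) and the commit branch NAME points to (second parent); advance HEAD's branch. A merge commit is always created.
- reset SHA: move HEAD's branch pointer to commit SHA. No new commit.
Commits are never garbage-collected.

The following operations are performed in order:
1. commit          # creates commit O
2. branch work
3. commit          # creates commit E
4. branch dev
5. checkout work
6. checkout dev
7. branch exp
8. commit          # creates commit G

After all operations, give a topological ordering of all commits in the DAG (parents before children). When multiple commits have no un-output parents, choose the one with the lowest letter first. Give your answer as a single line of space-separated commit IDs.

After op 1 (commit): HEAD=main@O [main=O]
After op 2 (branch): HEAD=main@O [main=O work=O]
After op 3 (commit): HEAD=main@E [main=E work=O]
After op 4 (branch): HEAD=main@E [dev=E main=E work=O]
After op 5 (checkout): HEAD=work@O [dev=E main=E work=O]
After op 6 (checkout): HEAD=dev@E [dev=E main=E work=O]
After op 7 (branch): HEAD=dev@E [dev=E exp=E main=E work=O]
After op 8 (commit): HEAD=dev@G [dev=G exp=E main=E work=O]
commit A: parents=[]
commit E: parents=['O']
commit G: parents=['E']
commit O: parents=['A']

Answer: A O E G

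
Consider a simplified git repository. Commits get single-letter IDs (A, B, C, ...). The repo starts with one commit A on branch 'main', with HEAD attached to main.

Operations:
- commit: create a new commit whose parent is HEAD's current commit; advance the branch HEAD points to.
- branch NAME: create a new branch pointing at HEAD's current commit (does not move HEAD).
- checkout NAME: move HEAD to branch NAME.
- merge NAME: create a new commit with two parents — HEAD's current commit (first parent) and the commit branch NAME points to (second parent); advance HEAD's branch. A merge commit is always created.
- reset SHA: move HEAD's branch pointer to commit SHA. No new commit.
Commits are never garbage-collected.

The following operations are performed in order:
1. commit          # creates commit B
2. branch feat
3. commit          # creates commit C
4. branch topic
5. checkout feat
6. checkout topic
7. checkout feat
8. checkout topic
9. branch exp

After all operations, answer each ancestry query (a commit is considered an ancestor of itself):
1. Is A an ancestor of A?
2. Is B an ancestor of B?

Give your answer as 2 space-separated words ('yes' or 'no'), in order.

Answer: yes yes

Derivation:
After op 1 (commit): HEAD=main@B [main=B]
After op 2 (branch): HEAD=main@B [feat=B main=B]
After op 3 (commit): HEAD=main@C [feat=B main=C]
After op 4 (branch): HEAD=main@C [feat=B main=C topic=C]
After op 5 (checkout): HEAD=feat@B [feat=B main=C topic=C]
After op 6 (checkout): HEAD=topic@C [feat=B main=C topic=C]
After op 7 (checkout): HEAD=feat@B [feat=B main=C topic=C]
After op 8 (checkout): HEAD=topic@C [feat=B main=C topic=C]
After op 9 (branch): HEAD=topic@C [exp=C feat=B main=C topic=C]
ancestors(A) = {A}; A in? yes
ancestors(B) = {A,B}; B in? yes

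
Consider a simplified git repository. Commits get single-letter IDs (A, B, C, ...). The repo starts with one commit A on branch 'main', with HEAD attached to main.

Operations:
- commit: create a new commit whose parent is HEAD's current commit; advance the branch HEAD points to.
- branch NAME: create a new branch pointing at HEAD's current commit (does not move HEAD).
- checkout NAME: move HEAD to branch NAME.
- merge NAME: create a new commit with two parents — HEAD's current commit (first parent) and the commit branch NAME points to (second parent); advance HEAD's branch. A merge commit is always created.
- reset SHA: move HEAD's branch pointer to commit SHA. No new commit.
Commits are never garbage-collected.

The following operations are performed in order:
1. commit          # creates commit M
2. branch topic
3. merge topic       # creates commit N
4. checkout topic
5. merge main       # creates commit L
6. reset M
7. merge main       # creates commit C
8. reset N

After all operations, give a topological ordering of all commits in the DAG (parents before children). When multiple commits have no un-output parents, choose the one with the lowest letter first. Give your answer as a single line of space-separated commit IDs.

Answer: A M N C L

Derivation:
After op 1 (commit): HEAD=main@M [main=M]
After op 2 (branch): HEAD=main@M [main=M topic=M]
After op 3 (merge): HEAD=main@N [main=N topic=M]
After op 4 (checkout): HEAD=topic@M [main=N topic=M]
After op 5 (merge): HEAD=topic@L [main=N topic=L]
After op 6 (reset): HEAD=topic@M [main=N topic=M]
After op 7 (merge): HEAD=topic@C [main=N topic=C]
After op 8 (reset): HEAD=topic@N [main=N topic=N]
commit A: parents=[]
commit C: parents=['M', 'N']
commit L: parents=['M', 'N']
commit M: parents=['A']
commit N: parents=['M', 'M']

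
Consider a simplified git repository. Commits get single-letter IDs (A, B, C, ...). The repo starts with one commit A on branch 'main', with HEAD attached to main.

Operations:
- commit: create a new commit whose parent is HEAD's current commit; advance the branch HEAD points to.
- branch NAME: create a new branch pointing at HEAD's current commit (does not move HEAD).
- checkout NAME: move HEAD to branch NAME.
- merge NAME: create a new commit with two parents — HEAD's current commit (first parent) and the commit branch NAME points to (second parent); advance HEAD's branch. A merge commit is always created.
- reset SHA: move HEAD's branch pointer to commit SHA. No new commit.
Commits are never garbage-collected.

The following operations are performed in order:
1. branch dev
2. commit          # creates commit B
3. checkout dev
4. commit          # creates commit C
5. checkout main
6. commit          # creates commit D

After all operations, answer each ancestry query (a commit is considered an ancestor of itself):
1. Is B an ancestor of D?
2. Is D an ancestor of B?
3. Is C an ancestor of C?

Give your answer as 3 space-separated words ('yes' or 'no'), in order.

After op 1 (branch): HEAD=main@A [dev=A main=A]
After op 2 (commit): HEAD=main@B [dev=A main=B]
After op 3 (checkout): HEAD=dev@A [dev=A main=B]
After op 4 (commit): HEAD=dev@C [dev=C main=B]
After op 5 (checkout): HEAD=main@B [dev=C main=B]
After op 6 (commit): HEAD=main@D [dev=C main=D]
ancestors(D) = {A,B,D}; B in? yes
ancestors(B) = {A,B}; D in? no
ancestors(C) = {A,C}; C in? yes

Answer: yes no yes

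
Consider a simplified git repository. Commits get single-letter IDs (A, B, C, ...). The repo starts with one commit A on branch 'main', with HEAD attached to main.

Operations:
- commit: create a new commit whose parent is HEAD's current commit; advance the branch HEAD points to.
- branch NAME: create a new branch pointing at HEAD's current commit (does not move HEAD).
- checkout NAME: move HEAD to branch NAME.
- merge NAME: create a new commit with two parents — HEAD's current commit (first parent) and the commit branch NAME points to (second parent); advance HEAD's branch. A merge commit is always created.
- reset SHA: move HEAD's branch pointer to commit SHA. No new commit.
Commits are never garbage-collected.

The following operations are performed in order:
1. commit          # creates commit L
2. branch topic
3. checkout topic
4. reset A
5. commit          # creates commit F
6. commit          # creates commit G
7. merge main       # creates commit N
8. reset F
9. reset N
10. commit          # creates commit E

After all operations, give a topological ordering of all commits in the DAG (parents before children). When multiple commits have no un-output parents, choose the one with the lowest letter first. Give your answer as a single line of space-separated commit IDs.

After op 1 (commit): HEAD=main@L [main=L]
After op 2 (branch): HEAD=main@L [main=L topic=L]
After op 3 (checkout): HEAD=topic@L [main=L topic=L]
After op 4 (reset): HEAD=topic@A [main=L topic=A]
After op 5 (commit): HEAD=topic@F [main=L topic=F]
After op 6 (commit): HEAD=topic@G [main=L topic=G]
After op 7 (merge): HEAD=topic@N [main=L topic=N]
After op 8 (reset): HEAD=topic@F [main=L topic=F]
After op 9 (reset): HEAD=topic@N [main=L topic=N]
After op 10 (commit): HEAD=topic@E [main=L topic=E]
commit A: parents=[]
commit E: parents=['N']
commit F: parents=['A']
commit G: parents=['F']
commit L: parents=['A']
commit N: parents=['G', 'L']

Answer: A F G L N E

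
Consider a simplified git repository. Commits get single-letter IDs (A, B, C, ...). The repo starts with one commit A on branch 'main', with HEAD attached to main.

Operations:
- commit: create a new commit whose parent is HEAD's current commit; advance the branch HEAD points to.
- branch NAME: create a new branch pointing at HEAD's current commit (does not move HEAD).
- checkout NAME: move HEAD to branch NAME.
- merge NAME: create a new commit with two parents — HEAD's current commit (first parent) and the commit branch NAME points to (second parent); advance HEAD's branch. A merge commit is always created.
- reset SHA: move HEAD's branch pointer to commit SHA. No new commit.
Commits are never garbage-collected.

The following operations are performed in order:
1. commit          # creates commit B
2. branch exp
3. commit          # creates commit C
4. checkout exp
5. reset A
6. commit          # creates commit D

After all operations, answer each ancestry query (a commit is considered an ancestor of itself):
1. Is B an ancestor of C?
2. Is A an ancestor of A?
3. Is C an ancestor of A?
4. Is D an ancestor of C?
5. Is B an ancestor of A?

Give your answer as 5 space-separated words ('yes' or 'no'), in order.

Answer: yes yes no no no

Derivation:
After op 1 (commit): HEAD=main@B [main=B]
After op 2 (branch): HEAD=main@B [exp=B main=B]
After op 3 (commit): HEAD=main@C [exp=B main=C]
After op 4 (checkout): HEAD=exp@B [exp=B main=C]
After op 5 (reset): HEAD=exp@A [exp=A main=C]
After op 6 (commit): HEAD=exp@D [exp=D main=C]
ancestors(C) = {A,B,C}; B in? yes
ancestors(A) = {A}; A in? yes
ancestors(A) = {A}; C in? no
ancestors(C) = {A,B,C}; D in? no
ancestors(A) = {A}; B in? no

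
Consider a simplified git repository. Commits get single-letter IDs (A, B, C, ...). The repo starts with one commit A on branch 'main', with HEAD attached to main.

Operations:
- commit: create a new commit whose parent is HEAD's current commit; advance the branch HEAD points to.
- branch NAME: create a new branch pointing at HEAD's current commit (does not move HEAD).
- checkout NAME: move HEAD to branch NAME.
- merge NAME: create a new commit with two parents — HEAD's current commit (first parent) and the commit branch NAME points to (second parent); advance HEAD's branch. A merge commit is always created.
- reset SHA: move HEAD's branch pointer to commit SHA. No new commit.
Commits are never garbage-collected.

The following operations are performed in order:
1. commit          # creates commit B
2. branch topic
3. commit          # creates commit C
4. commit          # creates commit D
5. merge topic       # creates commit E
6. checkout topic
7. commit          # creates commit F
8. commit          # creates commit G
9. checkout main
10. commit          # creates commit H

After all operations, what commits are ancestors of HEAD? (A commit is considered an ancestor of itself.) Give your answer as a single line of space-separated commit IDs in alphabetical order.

After op 1 (commit): HEAD=main@B [main=B]
After op 2 (branch): HEAD=main@B [main=B topic=B]
After op 3 (commit): HEAD=main@C [main=C topic=B]
After op 4 (commit): HEAD=main@D [main=D topic=B]
After op 5 (merge): HEAD=main@E [main=E topic=B]
After op 6 (checkout): HEAD=topic@B [main=E topic=B]
After op 7 (commit): HEAD=topic@F [main=E topic=F]
After op 8 (commit): HEAD=topic@G [main=E topic=G]
After op 9 (checkout): HEAD=main@E [main=E topic=G]
After op 10 (commit): HEAD=main@H [main=H topic=G]

Answer: A B C D E H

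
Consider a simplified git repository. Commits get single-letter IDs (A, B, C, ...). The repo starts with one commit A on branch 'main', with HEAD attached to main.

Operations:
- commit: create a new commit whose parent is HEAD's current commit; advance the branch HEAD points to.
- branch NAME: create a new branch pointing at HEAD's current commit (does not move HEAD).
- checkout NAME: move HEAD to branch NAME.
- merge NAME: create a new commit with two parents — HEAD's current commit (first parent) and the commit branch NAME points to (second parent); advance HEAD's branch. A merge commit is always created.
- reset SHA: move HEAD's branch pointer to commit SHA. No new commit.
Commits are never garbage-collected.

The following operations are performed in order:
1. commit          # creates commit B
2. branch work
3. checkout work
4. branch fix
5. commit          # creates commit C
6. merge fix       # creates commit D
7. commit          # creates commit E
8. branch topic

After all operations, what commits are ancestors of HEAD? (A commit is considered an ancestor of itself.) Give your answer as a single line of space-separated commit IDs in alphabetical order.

After op 1 (commit): HEAD=main@B [main=B]
After op 2 (branch): HEAD=main@B [main=B work=B]
After op 3 (checkout): HEAD=work@B [main=B work=B]
After op 4 (branch): HEAD=work@B [fix=B main=B work=B]
After op 5 (commit): HEAD=work@C [fix=B main=B work=C]
After op 6 (merge): HEAD=work@D [fix=B main=B work=D]
After op 7 (commit): HEAD=work@E [fix=B main=B work=E]
After op 8 (branch): HEAD=work@E [fix=B main=B topic=E work=E]

Answer: A B C D E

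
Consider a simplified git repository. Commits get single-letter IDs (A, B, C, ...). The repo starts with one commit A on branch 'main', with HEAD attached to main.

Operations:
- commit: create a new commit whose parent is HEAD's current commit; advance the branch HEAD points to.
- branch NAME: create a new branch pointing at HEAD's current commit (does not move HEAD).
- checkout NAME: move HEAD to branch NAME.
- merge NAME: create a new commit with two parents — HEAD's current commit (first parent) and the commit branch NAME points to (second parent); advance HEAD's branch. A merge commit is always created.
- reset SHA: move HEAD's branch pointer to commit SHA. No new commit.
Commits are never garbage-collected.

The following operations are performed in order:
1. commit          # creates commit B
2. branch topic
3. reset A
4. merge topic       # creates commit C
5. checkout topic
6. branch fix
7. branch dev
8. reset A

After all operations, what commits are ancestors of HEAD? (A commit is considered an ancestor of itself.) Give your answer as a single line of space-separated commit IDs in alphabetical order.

After op 1 (commit): HEAD=main@B [main=B]
After op 2 (branch): HEAD=main@B [main=B topic=B]
After op 3 (reset): HEAD=main@A [main=A topic=B]
After op 4 (merge): HEAD=main@C [main=C topic=B]
After op 5 (checkout): HEAD=topic@B [main=C topic=B]
After op 6 (branch): HEAD=topic@B [fix=B main=C topic=B]
After op 7 (branch): HEAD=topic@B [dev=B fix=B main=C topic=B]
After op 8 (reset): HEAD=topic@A [dev=B fix=B main=C topic=A]

Answer: A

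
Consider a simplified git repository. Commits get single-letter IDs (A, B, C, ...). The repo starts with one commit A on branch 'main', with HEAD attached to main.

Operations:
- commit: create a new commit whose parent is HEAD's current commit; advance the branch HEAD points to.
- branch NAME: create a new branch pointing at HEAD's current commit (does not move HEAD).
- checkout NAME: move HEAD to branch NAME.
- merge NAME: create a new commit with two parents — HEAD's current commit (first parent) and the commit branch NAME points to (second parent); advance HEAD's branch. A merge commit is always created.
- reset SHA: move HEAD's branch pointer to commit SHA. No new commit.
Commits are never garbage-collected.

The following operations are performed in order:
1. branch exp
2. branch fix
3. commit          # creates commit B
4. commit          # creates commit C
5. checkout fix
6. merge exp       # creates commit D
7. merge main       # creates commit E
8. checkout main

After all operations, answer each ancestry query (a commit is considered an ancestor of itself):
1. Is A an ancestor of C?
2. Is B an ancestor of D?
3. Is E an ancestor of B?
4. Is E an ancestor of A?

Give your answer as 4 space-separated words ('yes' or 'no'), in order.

Answer: yes no no no

Derivation:
After op 1 (branch): HEAD=main@A [exp=A main=A]
After op 2 (branch): HEAD=main@A [exp=A fix=A main=A]
After op 3 (commit): HEAD=main@B [exp=A fix=A main=B]
After op 4 (commit): HEAD=main@C [exp=A fix=A main=C]
After op 5 (checkout): HEAD=fix@A [exp=A fix=A main=C]
After op 6 (merge): HEAD=fix@D [exp=A fix=D main=C]
After op 7 (merge): HEAD=fix@E [exp=A fix=E main=C]
After op 8 (checkout): HEAD=main@C [exp=A fix=E main=C]
ancestors(C) = {A,B,C}; A in? yes
ancestors(D) = {A,D}; B in? no
ancestors(B) = {A,B}; E in? no
ancestors(A) = {A}; E in? no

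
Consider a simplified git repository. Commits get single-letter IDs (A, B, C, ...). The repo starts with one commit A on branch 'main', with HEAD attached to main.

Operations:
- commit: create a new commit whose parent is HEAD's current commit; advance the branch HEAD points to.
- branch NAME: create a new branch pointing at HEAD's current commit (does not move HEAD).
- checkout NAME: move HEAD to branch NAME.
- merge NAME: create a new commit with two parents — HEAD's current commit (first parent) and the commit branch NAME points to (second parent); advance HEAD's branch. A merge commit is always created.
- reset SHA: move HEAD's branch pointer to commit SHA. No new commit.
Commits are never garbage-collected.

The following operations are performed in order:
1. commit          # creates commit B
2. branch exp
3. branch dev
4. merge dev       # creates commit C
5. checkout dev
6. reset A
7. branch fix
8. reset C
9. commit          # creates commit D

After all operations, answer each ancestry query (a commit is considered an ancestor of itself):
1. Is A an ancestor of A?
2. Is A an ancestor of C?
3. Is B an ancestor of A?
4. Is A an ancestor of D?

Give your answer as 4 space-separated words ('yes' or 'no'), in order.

Answer: yes yes no yes

Derivation:
After op 1 (commit): HEAD=main@B [main=B]
After op 2 (branch): HEAD=main@B [exp=B main=B]
After op 3 (branch): HEAD=main@B [dev=B exp=B main=B]
After op 4 (merge): HEAD=main@C [dev=B exp=B main=C]
After op 5 (checkout): HEAD=dev@B [dev=B exp=B main=C]
After op 6 (reset): HEAD=dev@A [dev=A exp=B main=C]
After op 7 (branch): HEAD=dev@A [dev=A exp=B fix=A main=C]
After op 8 (reset): HEAD=dev@C [dev=C exp=B fix=A main=C]
After op 9 (commit): HEAD=dev@D [dev=D exp=B fix=A main=C]
ancestors(A) = {A}; A in? yes
ancestors(C) = {A,B,C}; A in? yes
ancestors(A) = {A}; B in? no
ancestors(D) = {A,B,C,D}; A in? yes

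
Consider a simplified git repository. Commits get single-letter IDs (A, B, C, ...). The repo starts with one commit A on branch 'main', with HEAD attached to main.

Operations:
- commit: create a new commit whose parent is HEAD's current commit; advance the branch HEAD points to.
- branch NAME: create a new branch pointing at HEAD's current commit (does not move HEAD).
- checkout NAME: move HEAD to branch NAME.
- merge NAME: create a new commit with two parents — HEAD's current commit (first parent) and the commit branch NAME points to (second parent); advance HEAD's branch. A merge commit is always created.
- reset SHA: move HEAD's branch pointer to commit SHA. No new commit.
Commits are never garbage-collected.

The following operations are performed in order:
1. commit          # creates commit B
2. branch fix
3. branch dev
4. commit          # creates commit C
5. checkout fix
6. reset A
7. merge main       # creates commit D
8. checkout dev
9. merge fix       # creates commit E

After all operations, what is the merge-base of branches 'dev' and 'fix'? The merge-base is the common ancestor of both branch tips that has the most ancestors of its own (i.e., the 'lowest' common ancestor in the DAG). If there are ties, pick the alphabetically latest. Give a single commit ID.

After op 1 (commit): HEAD=main@B [main=B]
After op 2 (branch): HEAD=main@B [fix=B main=B]
After op 3 (branch): HEAD=main@B [dev=B fix=B main=B]
After op 4 (commit): HEAD=main@C [dev=B fix=B main=C]
After op 5 (checkout): HEAD=fix@B [dev=B fix=B main=C]
After op 6 (reset): HEAD=fix@A [dev=B fix=A main=C]
After op 7 (merge): HEAD=fix@D [dev=B fix=D main=C]
After op 8 (checkout): HEAD=dev@B [dev=B fix=D main=C]
After op 9 (merge): HEAD=dev@E [dev=E fix=D main=C]
ancestors(dev=E): ['A', 'B', 'C', 'D', 'E']
ancestors(fix=D): ['A', 'B', 'C', 'D']
common: ['A', 'B', 'C', 'D']

Answer: D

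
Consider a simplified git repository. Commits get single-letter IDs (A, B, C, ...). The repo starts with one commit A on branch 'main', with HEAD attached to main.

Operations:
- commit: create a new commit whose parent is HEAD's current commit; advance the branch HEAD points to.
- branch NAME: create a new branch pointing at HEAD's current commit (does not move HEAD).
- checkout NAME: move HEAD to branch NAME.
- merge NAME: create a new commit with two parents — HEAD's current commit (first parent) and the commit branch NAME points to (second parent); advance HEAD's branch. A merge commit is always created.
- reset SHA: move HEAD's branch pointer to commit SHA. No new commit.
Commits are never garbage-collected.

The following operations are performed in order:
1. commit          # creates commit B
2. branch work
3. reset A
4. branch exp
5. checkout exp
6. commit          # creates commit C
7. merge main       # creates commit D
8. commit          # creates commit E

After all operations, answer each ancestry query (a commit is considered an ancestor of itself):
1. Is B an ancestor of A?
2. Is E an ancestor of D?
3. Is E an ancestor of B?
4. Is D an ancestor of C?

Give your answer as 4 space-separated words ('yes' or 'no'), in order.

After op 1 (commit): HEAD=main@B [main=B]
After op 2 (branch): HEAD=main@B [main=B work=B]
After op 3 (reset): HEAD=main@A [main=A work=B]
After op 4 (branch): HEAD=main@A [exp=A main=A work=B]
After op 5 (checkout): HEAD=exp@A [exp=A main=A work=B]
After op 6 (commit): HEAD=exp@C [exp=C main=A work=B]
After op 7 (merge): HEAD=exp@D [exp=D main=A work=B]
After op 8 (commit): HEAD=exp@E [exp=E main=A work=B]
ancestors(A) = {A}; B in? no
ancestors(D) = {A,C,D}; E in? no
ancestors(B) = {A,B}; E in? no
ancestors(C) = {A,C}; D in? no

Answer: no no no no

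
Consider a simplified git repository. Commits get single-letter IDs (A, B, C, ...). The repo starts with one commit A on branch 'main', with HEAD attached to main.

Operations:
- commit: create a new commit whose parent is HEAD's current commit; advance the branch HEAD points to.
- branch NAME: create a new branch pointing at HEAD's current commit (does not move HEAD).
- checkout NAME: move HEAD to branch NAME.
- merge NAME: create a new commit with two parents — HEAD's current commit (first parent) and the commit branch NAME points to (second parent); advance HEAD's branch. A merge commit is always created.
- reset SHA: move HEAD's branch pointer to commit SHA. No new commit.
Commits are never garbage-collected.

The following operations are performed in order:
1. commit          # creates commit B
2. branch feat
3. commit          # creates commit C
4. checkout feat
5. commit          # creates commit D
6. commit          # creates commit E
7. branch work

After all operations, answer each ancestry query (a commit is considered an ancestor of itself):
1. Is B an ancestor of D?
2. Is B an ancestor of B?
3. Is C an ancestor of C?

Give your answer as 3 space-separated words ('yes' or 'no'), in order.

Answer: yes yes yes

Derivation:
After op 1 (commit): HEAD=main@B [main=B]
After op 2 (branch): HEAD=main@B [feat=B main=B]
After op 3 (commit): HEAD=main@C [feat=B main=C]
After op 4 (checkout): HEAD=feat@B [feat=B main=C]
After op 5 (commit): HEAD=feat@D [feat=D main=C]
After op 6 (commit): HEAD=feat@E [feat=E main=C]
After op 7 (branch): HEAD=feat@E [feat=E main=C work=E]
ancestors(D) = {A,B,D}; B in? yes
ancestors(B) = {A,B}; B in? yes
ancestors(C) = {A,B,C}; C in? yes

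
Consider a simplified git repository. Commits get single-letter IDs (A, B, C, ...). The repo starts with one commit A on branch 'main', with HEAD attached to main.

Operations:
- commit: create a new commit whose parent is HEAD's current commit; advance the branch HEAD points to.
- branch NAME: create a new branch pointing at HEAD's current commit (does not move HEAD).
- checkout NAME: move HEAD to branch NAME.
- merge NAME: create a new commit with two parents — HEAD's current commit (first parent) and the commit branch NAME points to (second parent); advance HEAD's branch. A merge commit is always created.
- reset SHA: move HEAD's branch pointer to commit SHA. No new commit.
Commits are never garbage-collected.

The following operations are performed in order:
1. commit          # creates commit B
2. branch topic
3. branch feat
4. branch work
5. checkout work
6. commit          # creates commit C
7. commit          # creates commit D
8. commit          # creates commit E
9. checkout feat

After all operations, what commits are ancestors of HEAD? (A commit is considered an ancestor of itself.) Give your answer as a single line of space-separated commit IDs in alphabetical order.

After op 1 (commit): HEAD=main@B [main=B]
After op 2 (branch): HEAD=main@B [main=B topic=B]
After op 3 (branch): HEAD=main@B [feat=B main=B topic=B]
After op 4 (branch): HEAD=main@B [feat=B main=B topic=B work=B]
After op 5 (checkout): HEAD=work@B [feat=B main=B topic=B work=B]
After op 6 (commit): HEAD=work@C [feat=B main=B topic=B work=C]
After op 7 (commit): HEAD=work@D [feat=B main=B topic=B work=D]
After op 8 (commit): HEAD=work@E [feat=B main=B topic=B work=E]
After op 9 (checkout): HEAD=feat@B [feat=B main=B topic=B work=E]

Answer: A B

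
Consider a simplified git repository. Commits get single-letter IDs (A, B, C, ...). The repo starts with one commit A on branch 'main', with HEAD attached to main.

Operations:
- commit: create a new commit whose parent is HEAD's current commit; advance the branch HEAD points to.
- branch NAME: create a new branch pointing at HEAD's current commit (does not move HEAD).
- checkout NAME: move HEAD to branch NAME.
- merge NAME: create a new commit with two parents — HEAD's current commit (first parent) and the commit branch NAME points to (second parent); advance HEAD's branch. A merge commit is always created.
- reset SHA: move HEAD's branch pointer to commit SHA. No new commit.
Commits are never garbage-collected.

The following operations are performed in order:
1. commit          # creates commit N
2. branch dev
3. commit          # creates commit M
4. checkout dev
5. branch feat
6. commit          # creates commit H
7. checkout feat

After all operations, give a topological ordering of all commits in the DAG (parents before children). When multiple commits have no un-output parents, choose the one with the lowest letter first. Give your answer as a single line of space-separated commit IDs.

After op 1 (commit): HEAD=main@N [main=N]
After op 2 (branch): HEAD=main@N [dev=N main=N]
After op 3 (commit): HEAD=main@M [dev=N main=M]
After op 4 (checkout): HEAD=dev@N [dev=N main=M]
After op 5 (branch): HEAD=dev@N [dev=N feat=N main=M]
After op 6 (commit): HEAD=dev@H [dev=H feat=N main=M]
After op 7 (checkout): HEAD=feat@N [dev=H feat=N main=M]
commit A: parents=[]
commit H: parents=['N']
commit M: parents=['N']
commit N: parents=['A']

Answer: A N H M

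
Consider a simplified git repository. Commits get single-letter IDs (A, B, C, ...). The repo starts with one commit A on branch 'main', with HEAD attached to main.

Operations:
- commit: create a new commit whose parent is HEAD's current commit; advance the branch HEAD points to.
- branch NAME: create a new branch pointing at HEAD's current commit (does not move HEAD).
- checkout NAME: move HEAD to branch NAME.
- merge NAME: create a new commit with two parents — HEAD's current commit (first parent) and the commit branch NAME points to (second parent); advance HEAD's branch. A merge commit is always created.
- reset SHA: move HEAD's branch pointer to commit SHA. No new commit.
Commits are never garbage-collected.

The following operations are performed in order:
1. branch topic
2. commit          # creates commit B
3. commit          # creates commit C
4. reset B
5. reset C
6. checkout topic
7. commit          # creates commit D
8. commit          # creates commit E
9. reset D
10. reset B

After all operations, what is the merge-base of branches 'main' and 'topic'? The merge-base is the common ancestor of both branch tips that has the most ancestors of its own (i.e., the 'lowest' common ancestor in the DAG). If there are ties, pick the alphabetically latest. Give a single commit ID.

Answer: B

Derivation:
After op 1 (branch): HEAD=main@A [main=A topic=A]
After op 2 (commit): HEAD=main@B [main=B topic=A]
After op 3 (commit): HEAD=main@C [main=C topic=A]
After op 4 (reset): HEAD=main@B [main=B topic=A]
After op 5 (reset): HEAD=main@C [main=C topic=A]
After op 6 (checkout): HEAD=topic@A [main=C topic=A]
After op 7 (commit): HEAD=topic@D [main=C topic=D]
After op 8 (commit): HEAD=topic@E [main=C topic=E]
After op 9 (reset): HEAD=topic@D [main=C topic=D]
After op 10 (reset): HEAD=topic@B [main=C topic=B]
ancestors(main=C): ['A', 'B', 'C']
ancestors(topic=B): ['A', 'B']
common: ['A', 'B']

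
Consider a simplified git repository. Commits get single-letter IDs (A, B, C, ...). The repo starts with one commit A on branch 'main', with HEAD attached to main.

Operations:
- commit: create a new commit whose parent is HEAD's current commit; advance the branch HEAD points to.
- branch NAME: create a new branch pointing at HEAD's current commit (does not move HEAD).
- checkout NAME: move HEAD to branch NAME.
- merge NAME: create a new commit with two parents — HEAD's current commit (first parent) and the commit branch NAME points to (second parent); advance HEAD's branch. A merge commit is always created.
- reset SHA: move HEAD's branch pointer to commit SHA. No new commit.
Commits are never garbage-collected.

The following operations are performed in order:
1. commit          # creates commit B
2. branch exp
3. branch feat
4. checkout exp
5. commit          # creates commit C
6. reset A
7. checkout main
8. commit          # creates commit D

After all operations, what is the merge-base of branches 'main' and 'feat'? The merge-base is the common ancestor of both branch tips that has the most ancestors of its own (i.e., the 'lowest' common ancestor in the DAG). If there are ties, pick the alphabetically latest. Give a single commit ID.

Answer: B

Derivation:
After op 1 (commit): HEAD=main@B [main=B]
After op 2 (branch): HEAD=main@B [exp=B main=B]
After op 3 (branch): HEAD=main@B [exp=B feat=B main=B]
After op 4 (checkout): HEAD=exp@B [exp=B feat=B main=B]
After op 5 (commit): HEAD=exp@C [exp=C feat=B main=B]
After op 6 (reset): HEAD=exp@A [exp=A feat=B main=B]
After op 7 (checkout): HEAD=main@B [exp=A feat=B main=B]
After op 8 (commit): HEAD=main@D [exp=A feat=B main=D]
ancestors(main=D): ['A', 'B', 'D']
ancestors(feat=B): ['A', 'B']
common: ['A', 'B']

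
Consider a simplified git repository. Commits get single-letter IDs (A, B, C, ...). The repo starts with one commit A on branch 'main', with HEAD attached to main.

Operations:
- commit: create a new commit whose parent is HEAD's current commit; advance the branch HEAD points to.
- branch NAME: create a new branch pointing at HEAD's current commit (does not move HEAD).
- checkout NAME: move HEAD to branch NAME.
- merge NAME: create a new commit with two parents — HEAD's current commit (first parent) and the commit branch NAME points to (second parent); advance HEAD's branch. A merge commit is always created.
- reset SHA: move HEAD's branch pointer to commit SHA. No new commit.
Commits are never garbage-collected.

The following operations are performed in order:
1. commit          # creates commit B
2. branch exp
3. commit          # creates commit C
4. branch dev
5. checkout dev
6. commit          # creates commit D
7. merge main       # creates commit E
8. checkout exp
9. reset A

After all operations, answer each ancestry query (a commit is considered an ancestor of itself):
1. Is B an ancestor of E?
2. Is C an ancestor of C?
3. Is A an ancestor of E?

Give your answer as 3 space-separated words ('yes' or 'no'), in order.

After op 1 (commit): HEAD=main@B [main=B]
After op 2 (branch): HEAD=main@B [exp=B main=B]
After op 3 (commit): HEAD=main@C [exp=B main=C]
After op 4 (branch): HEAD=main@C [dev=C exp=B main=C]
After op 5 (checkout): HEAD=dev@C [dev=C exp=B main=C]
After op 6 (commit): HEAD=dev@D [dev=D exp=B main=C]
After op 7 (merge): HEAD=dev@E [dev=E exp=B main=C]
After op 8 (checkout): HEAD=exp@B [dev=E exp=B main=C]
After op 9 (reset): HEAD=exp@A [dev=E exp=A main=C]
ancestors(E) = {A,B,C,D,E}; B in? yes
ancestors(C) = {A,B,C}; C in? yes
ancestors(E) = {A,B,C,D,E}; A in? yes

Answer: yes yes yes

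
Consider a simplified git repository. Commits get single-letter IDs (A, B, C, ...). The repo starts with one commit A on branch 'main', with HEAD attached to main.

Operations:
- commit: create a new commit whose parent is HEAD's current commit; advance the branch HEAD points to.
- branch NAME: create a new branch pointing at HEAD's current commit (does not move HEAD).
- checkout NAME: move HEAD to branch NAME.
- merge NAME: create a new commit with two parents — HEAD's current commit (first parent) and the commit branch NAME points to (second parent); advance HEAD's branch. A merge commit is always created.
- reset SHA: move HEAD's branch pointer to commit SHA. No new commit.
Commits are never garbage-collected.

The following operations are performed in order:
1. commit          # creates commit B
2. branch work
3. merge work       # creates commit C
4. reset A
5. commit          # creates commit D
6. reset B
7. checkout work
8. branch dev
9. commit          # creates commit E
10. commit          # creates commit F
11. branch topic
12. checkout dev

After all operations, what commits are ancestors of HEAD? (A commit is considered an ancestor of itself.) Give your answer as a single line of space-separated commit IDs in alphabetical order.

Answer: A B

Derivation:
After op 1 (commit): HEAD=main@B [main=B]
After op 2 (branch): HEAD=main@B [main=B work=B]
After op 3 (merge): HEAD=main@C [main=C work=B]
After op 4 (reset): HEAD=main@A [main=A work=B]
After op 5 (commit): HEAD=main@D [main=D work=B]
After op 6 (reset): HEAD=main@B [main=B work=B]
After op 7 (checkout): HEAD=work@B [main=B work=B]
After op 8 (branch): HEAD=work@B [dev=B main=B work=B]
After op 9 (commit): HEAD=work@E [dev=B main=B work=E]
After op 10 (commit): HEAD=work@F [dev=B main=B work=F]
After op 11 (branch): HEAD=work@F [dev=B main=B topic=F work=F]
After op 12 (checkout): HEAD=dev@B [dev=B main=B topic=F work=F]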